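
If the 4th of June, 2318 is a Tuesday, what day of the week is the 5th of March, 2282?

Count forward from the earlier date (March 5, 2282) to the later (June 4, 2318):
From March 5, 2282 to March 5, 2318: 36 years, of which 8 contain a Feb 29 — 28×365 + 8×366 = 13148 days.
(2300 is not a leap year (divisible by 100 but not 400).)
March 2318: 31 − 5 = 26 days remain.
Then April (30), May (31): 30 + 31 = 61 days.
June 1–4, 2318: 4 days.
Residual: 91 days.
Total: 13239 days.
13239 mod 7 = 2, so 2 days before Tuesday is Sunday.

Sunday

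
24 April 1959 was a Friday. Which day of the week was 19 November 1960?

Saturday

Day-of-year of April 24, 1959: 114.
Day-of-year of November 19, 1960: 324.
1959 has 365 days, so 365 − 114 = 251 days remain in 1959.
Total: 251 + 324 = 575 days.
575 mod 7 = 1, so 1 day after Friday is Saturday.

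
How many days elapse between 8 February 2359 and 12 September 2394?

13000

From February 8, 2359 to February 8, 2394: 35 years, of which 9 contain a Feb 29 — 26×365 + 9×366 = 12784 days.
February 2394: 28 − 8 = 20 days remain (2394 is not a leap year, so February has 28 days).
Then March (31), April (30), May (31), June (30), July (31), August (31): 31 + 30 + 31 + 30 + 31 + 31 = 184 days.
September 1–12, 2394: 12 days.
Residual: 216 days.
Total: 13000 days.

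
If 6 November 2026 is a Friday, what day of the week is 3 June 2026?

Wednesday

Count forward from the earlier date (June 3, 2026) to the later (November 6, 2026):
June 2026: 30 − 3 = 27 days remain.
Then July (31), August (31), September (30), October (31): 31 + 31 + 30 + 31 = 123 days.
November 1–6, 2026: 6 days.
Total: 27 + 123 + 6 = 156 days.
156 mod 7 = 2, so 2 days before Friday is Wednesday.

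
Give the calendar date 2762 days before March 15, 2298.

August 22, 2290

Count 2762 days before March 15, 2298:
From August 22, 2290 to August 22, 2297: 7 years, of which 2 contain a Feb 29 — 5×365 + 2×366 = 2557 days.
August 2297: 31 − 22 = 9 days remain.
Then September (30), October (31), November (30), December (31), January (31), February 2298 (28): 30 + 31 + 30 + 31 + 31 + 28 = 181 days.
March 1–15, 2298: 15 days.
Residual: 205 days.
Total: 2762 days.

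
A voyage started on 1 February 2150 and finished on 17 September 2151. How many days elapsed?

593

Day-of-year of February 1, 2150: 32.
Day-of-year of September 17, 2151: 260.
2150 has 365 days, so 365 − 32 = 333 days remain in 2150.
Total: 333 + 260 = 593 days.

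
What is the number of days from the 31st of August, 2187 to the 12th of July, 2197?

3603

Day-of-year of August 31, 2187: 243.
Day-of-year of July 12, 2197: 193.
2187 has 365 days, so 365 − 243 = 122 days remain in 2187.
Full years 2188–2196: 6 common + 3 leap = 6×365 + 3×366 = 3288 days.
Total: 122 + 3288 + 193 = 3603 days.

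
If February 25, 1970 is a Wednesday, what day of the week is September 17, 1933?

Count forward from the earlier date (September 17, 1933) to the later (February 25, 1970):
Day-of-year of September 17, 1933: 260.
Day-of-year of February 25, 1970: 56.
1933 has 365 days, so 365 − 260 = 105 days remain in 1933.
Full years 1934–1969: 27 common + 9 leap = 27×365 + 9×366 = 13149 days.
Total: 105 + 13149 + 56 = 13310 days.
13310 mod 7 = 3, so 3 days before Wednesday is Sunday.

Sunday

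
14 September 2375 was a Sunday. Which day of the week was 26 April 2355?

Count forward from the earlier date (April 26, 2355) to the later (September 14, 2375):
Day-of-year of April 26, 2355: 116.
Day-of-year of September 14, 2375: 257.
2355 has 365 days, so 365 − 116 = 249 days remain in 2355.
Full years 2356–2374: 14 common + 5 leap = 14×365 + 5×366 = 6940 days.
Total: 249 + 6940 + 257 = 7446 days.
7446 mod 7 = 5, so 5 days before Sunday is Tuesday.

Tuesday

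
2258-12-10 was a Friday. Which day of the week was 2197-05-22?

Monday

Count forward from the earlier date (May 22, 2197) to the later (December 10, 2258):
From May 22, 2197 to May 22, 2258: 61 years, of which 14 contain a Feb 29 — 47×365 + 14×366 = 22279 days.
(2200 is not a leap year (divisible by 100 but not 400).)
May 2258: 31 − 22 = 9 days remain.
Then June (30), July (31), August (31), September (30), October (31), November (30): 30 + 31 + 31 + 30 + 31 + 30 = 183 days.
December 1–10, 2258: 10 days.
Residual: 202 days.
Total: 22481 days.
22481 mod 7 = 4, so 4 days before Friday is Monday.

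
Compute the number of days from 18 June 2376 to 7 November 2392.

Day-of-year of June 18, 2376: 170.
Day-of-year of November 7, 2392: 312.
2376 has 366 days, so 366 − 170 = 196 days remain in 2376.
Full years 2377–2391: 12 common + 3 leap = 12×365 + 3×366 = 5478 days.
Total: 196 + 5478 + 312 = 5986 days.

5986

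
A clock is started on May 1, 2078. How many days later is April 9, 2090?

4361

Day-of-year of May 1, 2078: 121.
Day-of-year of April 9, 2090: 99.
2078 has 365 days, so 365 − 121 = 244 days remain in 2078.
Full years 2079–2089: 8 common + 3 leap = 8×365 + 3×366 = 4018 days.
Total: 244 + 4018 + 99 = 4361 days.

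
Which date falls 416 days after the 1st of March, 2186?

the 21st of April, 2187

Count 416 days after March 1, 2186:
March 1, 2186 → March 1, 2187: 365 days.
March 2187: 31 − 1 = 30 days remain.
April 1–21, 2187: 21 days.
Residual: 51 days.
Total: 416 days.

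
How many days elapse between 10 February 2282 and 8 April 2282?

57

February 2282: 28 − 10 = 18 days remain (2282 is not a leap year, so February has 28 days).
Then March (31): 31 days.
April 1–8, 2282: 8 days.
Total: 18 + 31 + 8 = 57 days.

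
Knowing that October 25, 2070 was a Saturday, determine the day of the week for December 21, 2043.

Monday

Count forward from the earlier date (December 21, 2043) to the later (October 25, 2070):
From December 21, 2043 to December 21, 2069: 26 years, of which 7 contain a Feb 29 — 19×365 + 7×366 = 9497 days.
December 2069: 31 − 21 = 10 days remain.
Then 9 full months totalling 273 days.
October 1–25, 2070: 25 days.
Residual: 308 days.
Total: 9805 days.
9805 mod 7 = 5, so 5 days before Saturday is Monday.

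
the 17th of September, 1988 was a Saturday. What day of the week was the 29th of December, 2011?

Day-of-year of September 17, 1988: 261.
Day-of-year of December 29, 2011: 363.
1988 has 366 days, so 366 − 261 = 105 days remain in 1988.
Full years 1989–2010: 17 common + 5 leap = 17×365 + 5×366 = 8035 days.
Total: 105 + 8035 + 363 = 8503 days.
8503 mod 7 = 5, so 5 days after Saturday is Thursday.

Thursday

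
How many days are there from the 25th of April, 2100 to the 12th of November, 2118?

From April 25, 2100 to April 25, 2118: 18 years, of which 4 contain a Feb 29 — 14×365 + 4×366 = 6574 days.
April 2118: 30 − 25 = 5 days remain.
Then May (31), June (30), July (31), August (31), September (30), October (31): 31 + 30 + 31 + 31 + 30 + 31 = 184 days.
November 1–12, 2118: 12 days.
Residual: 201 days.
Total: 6775 days.

6775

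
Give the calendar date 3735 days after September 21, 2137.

December 13, 2147

Count 3735 days after September 21, 2137:
From September 21, 2137 to September 21, 2147: 10 years, of which 2 contain a Feb 29 — 8×365 + 2×366 = 3652 days.
September 2147: 30 − 21 = 9 days remain.
Then October (31), November (30): 31 + 30 = 61 days.
December 1–13, 2147: 13 days.
Residual: 83 days.
Total: 3735 days.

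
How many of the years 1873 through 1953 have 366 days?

19

Years divisible by 4: 1876, 1880, …, 1952 — 20 in all.
Of these, 1900 is divisible by 100 but not 400, so not leap.
Leap years: 20 − 1 = 19.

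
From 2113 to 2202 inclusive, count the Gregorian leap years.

Years divisible by 4: 2116, 2120, …, 2200 — 22 in all.
Of these, 2200 is divisible by 100 but not 400, so not leap.
Leap years: 22 − 1 = 21.

21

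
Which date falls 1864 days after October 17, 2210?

November 24, 2215

Count 1864 days after October 17, 2210:
Day-of-year of October 17, 2210: 290.
Day-of-year of November 24, 2215: 328.
2210 has 365 days, so 365 − 290 = 75 days remain in 2210.
Full years: 2211: 365; 2212: 366; 2213: 365; 2214: 365. Sum = 1461.
Total: 75 + 1461 + 328 = 1864 days.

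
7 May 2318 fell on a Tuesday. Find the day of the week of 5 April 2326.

Monday

Day-of-year of May 7, 2318: 127.
Day-of-year of April 5, 2326: 95.
2318 has 365 days, so 365 − 127 = 238 days remain in 2318.
Full years 2319–2325: 5 common + 2 leap = 5×365 + 2×366 = 2557 days.
Total: 238 + 2557 + 95 = 2890 days.
2890 mod 7 = 6, so 6 days after Tuesday is Monday.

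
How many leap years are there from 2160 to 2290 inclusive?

32

Years divisible by 4: 2160, 2164, …, 2288 — 33 in all.
Of these, 2200 is divisible by 100 but not 400, so not leap.
Leap years: 33 − 1 = 32.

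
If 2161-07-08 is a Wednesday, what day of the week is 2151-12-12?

Sunday

Count forward from the earlier date (December 12, 2151) to the later (July 8, 2161):
Day-of-year of December 12, 2151: 346.
Day-of-year of July 8, 2161: 189.
2151 has 365 days, so 365 − 346 = 19 days remain in 2151.
Full years 2152–2160: 6 common + 3 leap = 6×365 + 3×366 = 3288 days.
Total: 19 + 3288 + 189 = 3496 days.
3496 mod 7 = 3, so 3 days before Wednesday is Sunday.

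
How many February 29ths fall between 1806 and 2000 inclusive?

Years divisible by 4: 1808, 1812, …, 2000 — 49 in all.
Of these, 1900 is divisible by 100 but not 400, so not leap.
2000 is divisible by 400, so still leap.
Leap years: 49 − 1 = 48.

48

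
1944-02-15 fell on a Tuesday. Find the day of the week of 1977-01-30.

Sunday

From February 15, 1944 to February 15, 1976: 32 years, of which 8 contain a Feb 29 — 24×365 + 8×366 = 11688 days.
February 1976: 29 − 15 = 14 days remain (1976 is a leap year, so February has 29 days).
Then 10 full months totalling 306 days.
January 1–30, 1977: 30 days.
Residual: 350 days.
Total: 12038 days.
12038 mod 7 = 5, so 5 days after Tuesday is Sunday.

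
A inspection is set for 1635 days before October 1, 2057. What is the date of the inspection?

April 10, 2053

Count 1635 days before October 1, 2057:
Day-of-year of April 10, 2053: 100.
Day-of-year of October 1, 2057: 274.
2053 has 365 days, so 365 − 100 = 265 days remain in 2053.
Full years: 2054: 365; 2055: 365; 2056: 366. Sum = 1096.
Total: 265 + 1096 + 274 = 1635 days.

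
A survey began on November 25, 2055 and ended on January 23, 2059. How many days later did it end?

November 25, 2055 → November 25, 2056: 366 days (2056 is a leap year).
November 25, 2056 → November 25, 2057: 365 days.
November 25, 2057 → November 25, 2058: 365 days.
November 2058: 30 − 25 = 5 days remain.
Then December (31): 31 days.
January 1–23, 2059: 23 days.
Residual: 59 days.
Total: 1155 days.

1155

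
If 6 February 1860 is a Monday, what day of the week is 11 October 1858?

Monday

Count forward from the earlier date (October 11, 1858) to the later (February 6, 1860):
Day-of-year of October 11, 1858: 284.
Day-of-year of February 6, 1860: 37.
1858 has 365 days, so 365 − 284 = 81 days remain in 1858.
Full years: 1859: 365. Sum = 365.
Total: 81 + 365 + 37 = 483 days.
483 is a multiple of 7, so 11 October 1858 falls on the same weekday: Monday.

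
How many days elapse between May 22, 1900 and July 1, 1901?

405

May 22, 1900 → May 22, 1901: 365 days.
May 1901: 31 − 22 = 9 days remain.
Then June (30): 30 days.
July 1, 1901: 1 day.
Residual: 40 days.
Total: 405 days.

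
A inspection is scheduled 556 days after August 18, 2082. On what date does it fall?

February 25, 2084

Count 556 days after August 18, 2082:
August 2082: 31 − 18 = 13 days remain.
Then 17 full months totalling 518 days.
February 1–25, 2084: 25 days (2084 is a leap year).
Total: 13 + 518 + 25 = 556 days.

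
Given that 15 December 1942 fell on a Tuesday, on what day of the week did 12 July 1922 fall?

Wednesday

Count forward from the earlier date (July 12, 1922) to the later (December 15, 1942):
From July 12, 1922 to July 12, 1942: 20 years, of which 5 contain a Feb 29 — 15×365 + 5×366 = 7305 days.
July 1942: 31 − 12 = 19 days remain.
Then August (31), September (30), October (31), November (30): 31 + 30 + 31 + 30 = 122 days.
December 1–15, 1942: 15 days.
Residual: 156 days.
Total: 7461 days.
7461 mod 7 = 6, so 6 days before Tuesday is Wednesday.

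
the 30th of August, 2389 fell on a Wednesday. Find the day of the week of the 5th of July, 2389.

Wednesday

Count forward from the earlier date (July 5, 2389) to the later (August 30, 2389):
July 2389: 31 − 5 = 26 days remain.
August 1–30, 2389: 30 days.
Total: 26 + 30 = 56 days.
56 is a multiple of 7, so the 5th of July, 2389 falls on the same weekday: Wednesday.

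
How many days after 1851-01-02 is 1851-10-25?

January 1851: 31 − 2 = 29 days remain.
Then February 1851 (28), March (31), April (30), May (31), June (30), July (31), August (31), September (30): 28 + 31 + 30 + 31 + 30 + 31 + 31 + 30 = 242 days.
October 1–25, 1851: 25 days.
Total: 29 + 242 + 25 = 296 days.

296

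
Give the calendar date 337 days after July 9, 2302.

June 11, 2303

Count 337 days after July 9, 2302:
July 2302: 31 − 9 = 22 days remain.
Then 10 full months totalling 304 days.
June 1–11, 2303: 11 days.
Residual: 337 days.
Total: 337 days.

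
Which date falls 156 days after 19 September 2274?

22 February 2275

Count 156 days after September 19, 2274:
Day-of-year of September 19, 2274: 262.
Day-of-year of February 22, 2275: 53.
2274 has 365 days, so 365 − 262 = 103 days remain in 2274.
Total: 103 + 53 = 156 days.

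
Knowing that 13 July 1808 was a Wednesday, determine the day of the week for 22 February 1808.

Count forward from the earlier date (February 22, 1808) to the later (July 13, 1808):
February 1808: 29 − 22 = 7 days remain (1808 is a leap year, so February has 29 days).
Then March (31), April (30), May (31), June (30): 31 + 30 + 31 + 30 = 122 days.
July 1–13, 1808: 13 days.
Total: 7 + 122 + 13 = 142 days.
142 mod 7 = 2, so 2 days before Wednesday is Monday.

Monday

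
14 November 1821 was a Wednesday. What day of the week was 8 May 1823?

Thursday

Day-of-year of November 14, 1821: 318.
Day-of-year of May 8, 1823: 128.
1821 has 365 days, so 365 − 318 = 47 days remain in 1821.
Full years: 1822: 365. Sum = 365.
Total: 47 + 365 + 128 = 540 days.
540 mod 7 = 1, so 1 day after Wednesday is Thursday.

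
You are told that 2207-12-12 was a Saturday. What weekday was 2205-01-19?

Saturday

Count forward from the earlier date (January 19, 2205) to the later (December 12, 2207):
January 19, 2205 → January 19, 2206: 365 days.
January 19, 2206 → January 19, 2207: 365 days.
January 2207: 31 − 19 = 12 days remain.
Then 10 full months totalling 303 days.
December 1–12, 2207: 12 days.
Residual: 327 days.
Total: 1057 days.
1057 is a multiple of 7, so 2205-01-19 falls on the same weekday: Saturday.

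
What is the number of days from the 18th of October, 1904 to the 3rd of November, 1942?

From October 18, 1904 to October 18, 1942: 38 years, of which 9 contain a Feb 29 — 29×365 + 9×366 = 13879 days.
October 1942: 31 − 18 = 13 days remain.
November 1–3, 1942: 3 days.
Residual: 16 days.
Total: 13895 days.

13895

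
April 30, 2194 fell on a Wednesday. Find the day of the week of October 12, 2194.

April 2194: 30 − 30 = 0 days remain.
Then May (31), June (30), July (31), August (31), September (30): 31 + 30 + 31 + 31 + 30 = 153 days.
October 1–12, 2194: 12 days.
Total: 0 + 153 + 12 = 165 days.
165 mod 7 = 4, so 4 days after Wednesday is Sunday.

Sunday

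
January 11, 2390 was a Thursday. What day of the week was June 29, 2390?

Friday

January 2390: 31 − 11 = 20 days remain.
Then February 2390 (28), March (31), April (30), May (31): 28 + 31 + 30 + 31 = 120 days.
June 1–29, 2390: 29 days.
Total: 20 + 120 + 29 = 169 days.
169 mod 7 = 1, so 1 day after Thursday is Friday.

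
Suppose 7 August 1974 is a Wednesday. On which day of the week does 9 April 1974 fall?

Count forward from the earlier date (April 9, 1974) to the later (August 7, 1974):
April 1974: 30 − 9 = 21 days remain.
Then May (31), June (30), July (31): 31 + 30 + 31 = 92 days.
August 1–7, 1974: 7 days.
Total: 21 + 92 + 7 = 120 days.
120 mod 7 = 1, so 1 day before Wednesday is Tuesday.

Tuesday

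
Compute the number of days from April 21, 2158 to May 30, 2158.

April 2158: 30 − 21 = 9 days remain.
May 1–30, 2158: 30 days.
Total: 9 + 30 = 39 days.

39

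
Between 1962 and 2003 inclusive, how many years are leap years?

10

Years divisible by 4 in [1962, 2003]: 1964, 1968, 1972, 1976, 1980, 1984, 1988, 1992, 1996, 2000.
2000 is divisible by 400, so still leap.
No century exceptions apply. Count: 10.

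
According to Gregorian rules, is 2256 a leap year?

2256 is a leap year.

Yes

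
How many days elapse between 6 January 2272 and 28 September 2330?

21449

Day-of-year of January 6, 2272: 6.
Day-of-year of September 28, 2330: 271.
2272 has 366 days, so 366 − 6 = 360 days remain in 2272.
Full years 2273–2329: 44 common + 13 leap = 44×365 + 13×366 = 20818 days.
Total: 360 + 20818 + 271 = 21449 days.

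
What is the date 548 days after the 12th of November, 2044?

the 14th of May, 2046

Count 548 days after November 12, 2044:
November 12, 2044 → November 12, 2045: 365 days.
November 2045: 30 − 12 = 18 days remain.
Then December (31), January (31), February 2046 (28), March (31), April (30): 31 + 31 + 28 + 31 + 30 = 151 days.
May 1–14, 2046: 14 days.
Residual: 183 days.
Total: 548 days.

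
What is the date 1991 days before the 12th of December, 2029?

the 30th of June, 2024

Count 1991 days before December 12, 2029:
June 30, 2024 → June 30, 2025: 365 days.
June 30, 2025 → June 30, 2026: 365 days.
June 30, 2026 → June 30, 2027: 365 days.
June 30, 2027 → June 30, 2028: 366 days (2028 is a leap year).
June 30, 2028 → June 30, 2029: 365 days.
June 2029: 30 − 30 = 0 days remain.
Then July (31), August (31), September (30), October (31), November (30): 31 + 31 + 30 + 31 + 30 = 153 days.
December 1–12, 2029: 12 days.
Residual: 165 days.
Total: 1991 days.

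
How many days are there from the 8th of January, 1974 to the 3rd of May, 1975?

480

January 8, 1974 → January 8, 1975: 365 days.
January 1975: 31 − 8 = 23 days remain.
Then February 1975 (28), March (31), April (30): 28 + 31 + 30 = 89 days.
May 1–3, 1975: 3 days.
Residual: 115 days.
Total: 480 days.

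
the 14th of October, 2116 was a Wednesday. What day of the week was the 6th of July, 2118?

Wednesday

Day-of-year of October 14, 2116: 288.
Day-of-year of July 6, 2118: 187.
2116 has 366 days, so 366 − 288 = 78 days remain in 2116.
Full years: 2117: 365. Sum = 365.
Total: 78 + 365 + 187 = 630 days.
630 is a multiple of 7, so the 6th of July, 2118 falls on the same weekday: Wednesday.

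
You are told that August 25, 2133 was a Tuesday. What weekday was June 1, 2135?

August 25, 2133 → August 25, 2134: 365 days.
August 2134: 31 − 25 = 6 days remain.
Then 9 full months totalling 273 days.
June 1, 2135: 1 day.
Residual: 280 days.
Total: 645 days.
645 mod 7 = 1, so 1 day after Tuesday is Wednesday.

Wednesday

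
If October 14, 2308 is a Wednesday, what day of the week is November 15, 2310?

Tuesday

October 14, 2308 → October 14, 2309: 365 days.
October 14, 2309 → October 14, 2310: 365 days.
October 2310: 31 − 14 = 17 days remain.
November 1–15, 2310: 15 days.
Residual: 32 days.
Total: 762 days.
762 mod 7 = 6, so 6 days after Wednesday is Tuesday.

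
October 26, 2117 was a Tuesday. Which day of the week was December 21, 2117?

Tuesday

October 2117: 31 − 26 = 5 days remain.
Then November (30): 30 days.
December 1–21, 2117: 21 days.
Total: 5 + 30 + 21 = 56 days.
56 is a multiple of 7, so December 21, 2117 falls on the same weekday: Tuesday.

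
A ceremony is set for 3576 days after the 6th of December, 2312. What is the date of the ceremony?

the 21st of September, 2322

Count 3576 days after December 6, 2312:
From December 6, 2312 to December 6, 2321: 9 years, of which 2 contain a Feb 29 — 7×365 + 2×366 = 3287 days.
December 2321: 31 − 6 = 25 days remain.
Then January (31), February 2322 (28), March (31), April (30), May (31), June (30), July (31), August (31): 31 + 28 + 31 + 30 + 31 + 30 + 31 + 31 = 243 days.
September 1–21, 2322: 21 days.
Residual: 289 days.
Total: 3576 days.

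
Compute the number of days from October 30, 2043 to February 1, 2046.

Day-of-year of October 30, 2043: 303.
Day-of-year of February 1, 2046: 32.
2043 has 365 days, so 365 − 303 = 62 days remain in 2043.
Full years: 2044: 366; 2045: 365. Sum = 731.
Total: 62 + 731 + 32 = 825 days.

825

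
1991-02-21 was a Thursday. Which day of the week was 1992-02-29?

Saturday

February 21, 1991 → February 21, 1992: 365 days.
Within February 1992: 29 − 21 = 8 days.
Total: 373 days.
373 mod 7 = 2, so 2 days after Thursday is Saturday.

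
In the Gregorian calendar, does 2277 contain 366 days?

No

2277 is not a leap year.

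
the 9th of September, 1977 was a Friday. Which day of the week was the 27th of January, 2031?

From September 9, 1977 to September 9, 2030: 53 years, of which 13 contain a Feb 29 — 40×365 + 13×366 = 19358 days.
(2000 is a leap year (divisible by 400).)
September 2030: 30 − 9 = 21 days remain.
Then October (31), November (30), December (31): 31 + 30 + 31 = 92 days.
January 1–27, 2031: 27 days.
Residual: 140 days.
Total: 19498 days.
19498 mod 7 = 3, so 3 days after Friday is Monday.

Monday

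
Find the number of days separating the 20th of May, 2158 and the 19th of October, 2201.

15857

From May 20, 2158 to May 20, 2201: 43 years, of which 10 contain a Feb 29 — 33×365 + 10×366 = 15705 days.
(2200 is not a leap year (divisible by 100 but not 400).)
May 2201: 31 − 20 = 11 days remain.
Then June (30), July (31), August (31), September (30): 30 + 31 + 31 + 30 = 122 days.
October 1–19, 2201: 19 days.
Residual: 152 days.
Total: 15857 days.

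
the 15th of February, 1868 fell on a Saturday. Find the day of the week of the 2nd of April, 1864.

Saturday

Count forward from the earlier date (April 2, 1864) to the later (February 15, 1868):
April 2, 1864 → April 2, 1865: 365 days.
April 2, 1865 → April 2, 1866: 365 days.
April 2, 1866 → April 2, 1867: 365 days.
April 1867: 30 − 2 = 28 days remain.
Then 9 full months totalling 276 days.
February 1–15, 1868: 15 days (1868 is a leap year).
Residual: 319 days.
Total: 1414 days.
1414 is a multiple of 7, so the 2nd of April, 1864 falls on the same weekday: Saturday.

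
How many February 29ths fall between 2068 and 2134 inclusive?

16

Years divisible by 4: 2068, 2072, …, 2132 — 17 in all.
Of these, 2100 is divisible by 100 but not 400, so not leap.
Leap years: 17 − 1 = 16.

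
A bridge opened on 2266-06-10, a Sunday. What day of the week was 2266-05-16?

Wednesday

Count forward from the earlier date (May 16, 2266) to the later (June 10, 2266):
May 2266: 31 − 16 = 15 days remain.
June 1–10, 2266: 10 days.
Total: 15 + 10 = 25 days.
25 mod 7 = 4, so 4 days before Sunday is Wednesday.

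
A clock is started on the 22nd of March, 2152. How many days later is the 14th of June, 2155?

1179

March 22, 2152 → March 22, 2153: 365 days.
March 22, 2153 → March 22, 2154: 365 days.
March 22, 2154 → March 22, 2155: 365 days.
March 2155: 31 − 22 = 9 days remain.
Then April (30), May (31): 30 + 31 = 61 days.
June 1–14, 2155: 14 days.
Residual: 84 days.
Total: 1179 days.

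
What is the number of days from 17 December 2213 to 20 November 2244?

From December 17, 2213 to December 17, 2243: 30 years, of which 7 contain a Feb 29 — 23×365 + 7×366 = 10957 days.
December 2243: 31 − 17 = 14 days remain.
Then 10 full months totalling 305 days.
November 1–20, 2244: 20 days.
Residual: 339 days.
Total: 11296 days.

11296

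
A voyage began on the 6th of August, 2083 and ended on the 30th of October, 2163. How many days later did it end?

29304

From August 6, 2083 to August 6, 2163: 80 years, of which 19 contain a Feb 29 — 61×365 + 19×366 = 29219 days.
(2100 is not a leap year (divisible by 100 but not 400).)
August 2163: 31 − 6 = 25 days remain.
Then September (30): 30 days.
October 1–30, 2163: 30 days.
Residual: 85 days.
Total: 29304 days.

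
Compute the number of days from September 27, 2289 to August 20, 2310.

7631

Day-of-year of September 27, 2289: 270.
Day-of-year of August 20, 2310: 232.
2289 has 365 days, so 365 − 270 = 95 days remain in 2289.
Full years 2290–2309: 16 common + 4 leap = 16×365 + 4×366 = 7304 days.
Total: 95 + 7304 + 232 = 7631 days.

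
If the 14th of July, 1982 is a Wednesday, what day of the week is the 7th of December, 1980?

Sunday

Count forward from the earlier date (December 7, 1980) to the later (July 14, 1982):
Day-of-year of December 7, 1980: 342.
Day-of-year of July 14, 1982: 195.
1980 has 366 days, so 366 − 342 = 24 days remain in 1980.
Full years: 1981: 365. Sum = 365.
Total: 24 + 365 + 195 = 584 days.
584 mod 7 = 3, so 3 days before Wednesday is Sunday.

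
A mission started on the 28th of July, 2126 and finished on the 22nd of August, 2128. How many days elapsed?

756

Day-of-year of July 28, 2126: 209.
Day-of-year of August 22, 2128: 235.
2126 has 365 days, so 365 − 209 = 156 days remain in 2126.
Full years: 2127: 365. Sum = 365.
Total: 156 + 365 + 235 = 756 days.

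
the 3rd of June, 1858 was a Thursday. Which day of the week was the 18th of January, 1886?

Monday

From June 3, 1858 to June 3, 1885: 27 years, of which 7 contain a Feb 29 — 20×365 + 7×366 = 9862 days.
June 1885: 30 − 3 = 27 days remain.
Then July (31), August (31), September (30), October (31), November (30), December (31): 31 + 31 + 30 + 31 + 30 + 31 = 184 days.
January 1–18, 1886: 18 days.
Residual: 229 days.
Total: 10091 days.
10091 mod 7 = 4, so 4 days after Thursday is Monday.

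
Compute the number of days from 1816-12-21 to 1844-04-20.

9982

From December 21, 1816 to December 21, 1843: 27 years, of which 6 contain a Feb 29 — 21×365 + 6×366 = 9861 days.
December 1843: 31 − 21 = 10 days remain.
Then January (31), February 1844 (29), March (31): 31 + 29 + 31 = 91 days.
April 1–20, 1844: 20 days.
Residual: 121 days.
Total: 9982 days.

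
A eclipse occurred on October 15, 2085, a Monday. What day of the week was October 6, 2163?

From October 15, 2085 to October 15, 2162: 77 years, of which 18 contain a Feb 29 — 59×365 + 18×366 = 28123 days.
(2100 is not a leap year (divisible by 100 but not 400).)
October 2162: 31 − 15 = 16 days remain.
Then 11 full months totalling 334 days.
October 1–6, 2163: 6 days.
Residual: 356 days.
Total: 28479 days.
28479 mod 7 = 3, so 3 days after Monday is Thursday.

Thursday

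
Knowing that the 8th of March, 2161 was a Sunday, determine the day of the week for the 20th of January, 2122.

Tuesday

Count forward from the earlier date (January 20, 2122) to the later (March 8, 2161):
From January 20, 2122 to January 20, 2161: 39 years, of which 10 contain a Feb 29 — 29×365 + 10×366 = 14245 days.
January 2161: 31 − 20 = 11 days remain.
Then February 2161 (28): 28 days.
March 1–8, 2161: 8 days.
Residual: 47 days.
Total: 14292 days.
14292 mod 7 = 5, so 5 days before Sunday is Tuesday.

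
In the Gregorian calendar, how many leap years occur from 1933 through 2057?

31

Years divisible by 4: 1936, 1940, …, 2056 — 31 in all.
2000 is divisible by 400, so still leap.
No century exceptions apply. Count: 31.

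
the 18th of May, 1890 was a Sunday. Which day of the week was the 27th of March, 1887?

Sunday

Count forward from the earlier date (March 27, 1887) to the later (May 18, 1890):
March 27, 1887 → March 27, 1888: 366 days (1888 is a leap year).
March 27, 1888 → March 27, 1889: 365 days.
March 27, 1889 → March 27, 1890: 365 days.
March 1890: 31 − 27 = 4 days remain.
Then April (30): 30 days.
May 1–18, 1890: 18 days.
Residual: 52 days.
Total: 1148 days.
1148 is a multiple of 7, so the 27th of March, 1887 falls on the same weekday: Sunday.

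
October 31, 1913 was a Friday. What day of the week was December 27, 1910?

Count forward from the earlier date (December 27, 1910) to the later (October 31, 1913):
December 27, 1910 → December 27, 1911: 365 days.
December 27, 1911 → December 27, 1912: 366 days (1912 is a leap year).
December 1912: 31 − 27 = 4 days remain.
Then 9 full months totalling 273 days.
October 1–31, 1913: 31 days.
Residual: 308 days.
Total: 1039 days.
1039 mod 7 = 3, so 3 days before Friday is Tuesday.

Tuesday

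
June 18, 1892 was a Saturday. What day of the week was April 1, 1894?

Sunday

June 1892: 30 − 18 = 12 days remain.
Then 21 full months totalling 639 days.
April 1, 1894: 1 day.
Total: 12 + 639 + 1 = 652 days.
652 mod 7 = 1, so 1 day after Saturday is Sunday.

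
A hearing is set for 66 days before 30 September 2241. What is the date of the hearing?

26 July 2241

Count 66 days before September 30, 2241:
July 2241: 31 − 26 = 5 days remain.
Then August (31): 31 days.
September 1–30, 2241: 30 days.
Total: 5 + 31 + 30 = 66 days.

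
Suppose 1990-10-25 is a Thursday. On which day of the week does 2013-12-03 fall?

Tuesday

From October 25, 1990 to October 25, 2013: 23 years, of which 6 contain a Feb 29 — 17×365 + 6×366 = 8401 days.
(2000 is a leap year (divisible by 400).)
October 2013: 31 − 25 = 6 days remain.
Then November (30): 30 days.
December 1–3, 2013: 3 days.
Residual: 39 days.
Total: 8440 days.
8440 mod 7 = 5, so 5 days after Thursday is Tuesday.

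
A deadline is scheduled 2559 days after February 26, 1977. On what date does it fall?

February 29, 1984

Count 2559 days after February 26, 1977:
Day-of-year of February 26, 1977: 57.
Day-of-year of February 29, 1984: 60.
1977 has 365 days, so 365 − 57 = 308 days remain in 1977.
Full years: 1978: 365; 1979: 365; 1980: 366; 1981: 365; 1982: 365; 1983: 365. Sum = 2191.
Total: 308 + 2191 + 60 = 2559 days.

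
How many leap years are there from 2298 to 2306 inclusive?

Years divisible by 4 in [2298, 2306]: 2300, 2304.
Of these, 2300 is divisible by 100 but not 400, so not leap.
Leap years: 2 − 1 = 1.

1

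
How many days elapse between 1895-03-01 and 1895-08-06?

March 1895: 31 − 1 = 30 days remain.
Then April (30), May (31), June (30), July (31): 30 + 31 + 30 + 31 = 122 days.
August 1–6, 1895: 6 days.
Total: 30 + 122 + 6 = 158 days.

158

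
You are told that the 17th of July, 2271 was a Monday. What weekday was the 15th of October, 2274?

Thursday

Day-of-year of July 17, 2271: 198.
Day-of-year of October 15, 2274: 288.
2271 has 365 days, so 365 − 198 = 167 days remain in 2271.
Full years: 2272: 366; 2273: 365. Sum = 731.
Total: 167 + 731 + 288 = 1186 days.
1186 mod 7 = 3, so 3 days after Monday is Thursday.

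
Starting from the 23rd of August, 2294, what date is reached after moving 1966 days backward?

the 5th of April, 2289

Count 1966 days before August 23, 2294:
April 5, 2289 → April 5, 2290: 365 days.
April 5, 2290 → April 5, 2291: 365 days.
April 5, 2291 → April 5, 2292: 366 days (2292 is a leap year).
April 5, 2292 → April 5, 2293: 365 days.
April 5, 2293 → April 5, 2294: 365 days.
April 2294: 30 − 5 = 25 days remain.
Then May (31), June (30), July (31): 31 + 30 + 31 = 92 days.
August 1–23, 2294: 23 days.
Residual: 140 days.
Total: 1966 days.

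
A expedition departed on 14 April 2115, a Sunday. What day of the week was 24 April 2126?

Wednesday

From April 14, 2115 to April 14, 2126: 11 years, of which 3 contain a Feb 29 — 8×365 + 3×366 = 4018 days.
Within April 2126: 24 − 14 = 10 days.
Total: 4028 days.
4028 mod 7 = 3, so 3 days after Sunday is Wednesday.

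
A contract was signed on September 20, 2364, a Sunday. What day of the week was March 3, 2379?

Saturday

From September 20, 2364 to September 20, 2378: 14 years, of which 3 contain a Feb 29 — 11×365 + 3×366 = 5113 days.
September 2378: 30 − 20 = 10 days remain.
Then October (31), November (30), December (31), January (31), February 2379 (28): 31 + 30 + 31 + 31 + 28 = 151 days.
March 1–3, 2379: 3 days.
Residual: 164 days.
Total: 5277 days.
5277 mod 7 = 6, so 6 days after Sunday is Saturday.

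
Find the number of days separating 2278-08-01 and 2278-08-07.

6

Within August 2278: 7 − 1 = 6 days.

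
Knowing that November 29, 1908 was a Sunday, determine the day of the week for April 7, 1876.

Friday

Count forward from the earlier date (April 7, 1876) to the later (November 29, 1908):
From April 7, 1876 to April 7, 1908: 32 years, of which 7 contain a Feb 29 — 25×365 + 7×366 = 11687 days.
(1900 is not a leap year (divisible by 100 but not 400).)
April 1908: 30 − 7 = 23 days remain.
Then May (31), June (30), July (31), August (31), September (30), October (31): 31 + 30 + 31 + 31 + 30 + 31 = 184 days.
November 1–29, 1908: 29 days.
Residual: 236 days.
Total: 11923 days.
11923 mod 7 = 2, so 2 days before Sunday is Friday.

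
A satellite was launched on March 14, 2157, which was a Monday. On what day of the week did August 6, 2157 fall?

Saturday

March 2157: 31 − 14 = 17 days remain.
Then April (30), May (31), June (30), July (31): 30 + 31 + 30 + 31 = 122 days.
August 1–6, 2157: 6 days.
Total: 17 + 122 + 6 = 145 days.
145 mod 7 = 5, so 5 days after Monday is Saturday.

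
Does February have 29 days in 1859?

No

1859 is not a leap year.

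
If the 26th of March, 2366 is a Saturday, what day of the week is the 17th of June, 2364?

Count forward from the earlier date (June 17, 2364) to the later (March 26, 2366):
June 2364: 30 − 17 = 13 days remain.
Then 20 full months totalling 608 days.
March 1–26, 2366: 26 days.
Total: 13 + 608 + 26 = 647 days.
647 mod 7 = 3, so 3 days before Saturday is Wednesday.

Wednesday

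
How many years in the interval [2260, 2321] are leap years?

15

Years divisible by 4: 2260, 2264, …, 2320 — 16 in all.
Of these, 2300 is divisible by 100 but not 400, so not leap.
Leap years: 16 − 1 = 15.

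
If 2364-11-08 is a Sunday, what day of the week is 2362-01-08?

Count forward from the earlier date (January 8, 2362) to the later (November 8, 2364):
January 2362: 31 − 8 = 23 days remain.
Then 33 full months totalling 1004 days.
November 1–8, 2364: 8 days.
Total: 23 + 1004 + 8 = 1035 days.
1035 mod 7 = 6, so 6 days before Sunday is Monday.

Monday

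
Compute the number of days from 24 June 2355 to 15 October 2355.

June 2355: 30 − 24 = 6 days remain.
Then July (31), August (31), September (30): 31 + 31 + 30 = 92 days.
October 1–15, 2355: 15 days.
Total: 6 + 92 + 15 = 113 days.

113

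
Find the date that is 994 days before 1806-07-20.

1803-10-30

Count 994 days before July 20, 1806:
Day-of-year of October 30, 1803: 303.
Day-of-year of July 20, 1806: 201.
1803 has 365 days, so 365 − 303 = 62 days remain in 1803.
Full years: 1804: 366; 1805: 365. Sum = 731.
Total: 62 + 731 + 201 = 994 days.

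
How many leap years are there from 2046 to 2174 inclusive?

Years divisible by 4: 2048, 2052, …, 2172 — 32 in all.
Of these, 2100 is divisible by 100 but not 400, so not leap.
Leap years: 32 − 1 = 31.

31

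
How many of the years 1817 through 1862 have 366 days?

Years divisible by 4 in [1817, 1862]: 1820, 1824, 1828, 1832, 1836, 1840, 1844, 1848, 1852, 1856, 1860.
No century exceptions apply. Count: 11.

11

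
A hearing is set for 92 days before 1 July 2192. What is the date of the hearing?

31 March 2192

Count 92 days before July 1, 2192:
March 2192: 31 − 31 = 0 days remain.
Then April (30), May (31), June (30): 30 + 31 + 30 = 91 days.
July 1, 2192: 1 day.
Total: 0 + 91 + 1 = 92 days.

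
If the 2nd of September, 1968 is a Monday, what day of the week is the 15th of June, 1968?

Saturday

Count forward from the earlier date (June 15, 1968) to the later (September 2, 1968):
June 1968: 30 − 15 = 15 days remain.
Then July (31), August (31): 31 + 31 = 62 days.
September 1–2, 1968: 2 days.
Total: 15 + 62 + 2 = 79 days.
79 mod 7 = 2, so 2 days before Monday is Saturday.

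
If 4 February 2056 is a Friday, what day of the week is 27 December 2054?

Sunday

Count forward from the earlier date (December 27, 2054) to the later (February 4, 2056):
Day-of-year of December 27, 2054: 361.
Day-of-year of February 4, 2056: 35.
2054 has 365 days, so 365 − 361 = 4 days remain in 2054.
Full years: 2055: 365. Sum = 365.
Total: 4 + 365 + 35 = 404 days.
404 mod 7 = 5, so 5 days before Friday is Sunday.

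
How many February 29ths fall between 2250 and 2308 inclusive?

Years divisible by 4: 2252, 2256, …, 2308 — 15 in all.
Of these, 2300 is divisible by 100 but not 400, so not leap.
Leap years: 15 − 1 = 14.

14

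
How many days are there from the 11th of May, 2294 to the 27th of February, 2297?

1023

Day-of-year of May 11, 2294: 131.
Day-of-year of February 27, 2297: 58.
2294 has 365 days, so 365 − 131 = 234 days remain in 2294.
Full years: 2295: 365; 2296: 366. Sum = 731.
Total: 234 + 731 + 58 = 1023 days.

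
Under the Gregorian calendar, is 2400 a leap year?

2400 is a leap year (divisible by 400).

Yes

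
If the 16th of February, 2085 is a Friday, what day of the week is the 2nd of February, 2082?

Monday

Count forward from the earlier date (February 2, 2082) to the later (February 16, 2085):
February 2, 2082 → February 2, 2083: 365 days.
February 2, 2083 → February 2, 2084: 365 days.
February 2, 2084 → February 2, 2085: 366 days (2084 is a leap year).
Within February 2085: 16 − 2 = 14 days.
Total: 1110 days.
1110 mod 7 = 4, so 4 days before Friday is Monday.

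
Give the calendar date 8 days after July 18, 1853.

July 26, 1853

Count 8 days after July 18, 1853:
Within July 1853: 26 − 18 = 8 days.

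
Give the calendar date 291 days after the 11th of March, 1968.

the 27th of December, 1968

Count 291 days after March 11, 1968:
March 1968: 31 − 11 = 20 days remain.
Then April (30), May (31), June (30), July (31), August (31), September (30), October (31), November (30): 30 + 31 + 30 + 31 + 31 + 30 + 31 + 30 = 244 days.
December 1–27, 1968: 27 days.
Total: 20 + 244 + 27 = 291 days.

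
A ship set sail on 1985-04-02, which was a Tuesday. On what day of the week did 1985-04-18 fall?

Thursday

Within April 1985: 18 − 2 = 16 days.
16 mod 7 = 2, so 2 days after Tuesday is Thursday.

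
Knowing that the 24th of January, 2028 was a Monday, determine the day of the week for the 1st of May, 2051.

Monday

Day-of-year of January 24, 2028: 24.
Day-of-year of May 1, 2051: 121.
2028 has 366 days, so 366 − 24 = 342 days remain in 2028.
Full years 2029–2050: 17 common + 5 leap = 17×365 + 5×366 = 8035 days.
Total: 342 + 8035 + 121 = 8498 days.
8498 is a multiple of 7, so the 1st of May, 2051 falls on the same weekday: Monday.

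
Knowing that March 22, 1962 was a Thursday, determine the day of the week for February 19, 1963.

March 1962: 31 − 22 = 9 days remain.
Then 10 full months totalling 306 days.
February 1–19, 1963: 19 days (1963 is not a leap year).
Residual: 334 days.
Total: 334 days.
334 mod 7 = 5, so 5 days after Thursday is Tuesday.

Tuesday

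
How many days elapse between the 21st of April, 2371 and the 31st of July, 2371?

101

April 2371: 30 − 21 = 9 days remain.
Then May (31), June (30): 31 + 30 = 61 days.
July 1–31, 2371: 31 days.
Total: 9 + 61 + 31 = 101 days.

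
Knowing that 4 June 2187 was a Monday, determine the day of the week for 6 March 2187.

Tuesday

Count forward from the earlier date (March 6, 2187) to the later (June 4, 2187):
March 2187: 31 − 6 = 25 days remain.
Then April (30), May (31): 30 + 31 = 61 days.
June 1–4, 2187: 4 days.
Total: 25 + 61 + 4 = 90 days.
90 mod 7 = 6, so 6 days before Monday is Tuesday.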